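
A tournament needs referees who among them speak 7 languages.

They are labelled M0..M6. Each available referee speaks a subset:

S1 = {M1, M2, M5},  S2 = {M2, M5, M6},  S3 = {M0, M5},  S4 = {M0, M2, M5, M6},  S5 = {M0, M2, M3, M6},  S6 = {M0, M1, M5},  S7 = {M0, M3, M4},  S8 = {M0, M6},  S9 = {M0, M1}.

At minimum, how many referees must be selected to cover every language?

3

S4 and S7 and S9 together: S4 ∪ S7 ∪ S9 = {M0, M1, M2, M3, M4, M5, M6} — every language is covered.
Only S7 contains M4, so S7 is forced; the remaining 4 languages need at least 2 more referees (each remaining referee adds at most 3) — so at least 3 referees are needed, and 3 is optimal.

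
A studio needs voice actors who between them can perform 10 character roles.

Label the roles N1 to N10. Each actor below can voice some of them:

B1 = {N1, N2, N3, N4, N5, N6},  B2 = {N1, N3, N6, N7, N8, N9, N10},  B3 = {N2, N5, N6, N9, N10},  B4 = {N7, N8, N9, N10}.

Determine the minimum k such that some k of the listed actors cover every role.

B1 and B4 together: B1 ∪ B4 = {N1, N2, N3, N4, N5, N6, N7, N8, N9, N10} — every role is covered.
No single actor has all 10 roles (the largest, B2, has 7), so 2 is optimal.

2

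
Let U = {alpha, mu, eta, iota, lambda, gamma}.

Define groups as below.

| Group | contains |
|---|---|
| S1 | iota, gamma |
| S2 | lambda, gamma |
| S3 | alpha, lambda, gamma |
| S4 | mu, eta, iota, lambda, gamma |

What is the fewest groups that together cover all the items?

2

S3 and S4 cover everything between them: the union {alpha, mu, eta, iota, lambda, gamma} is all of U.
No single group has all 6 items (the largest, S4, has 5), so 2 is optimal.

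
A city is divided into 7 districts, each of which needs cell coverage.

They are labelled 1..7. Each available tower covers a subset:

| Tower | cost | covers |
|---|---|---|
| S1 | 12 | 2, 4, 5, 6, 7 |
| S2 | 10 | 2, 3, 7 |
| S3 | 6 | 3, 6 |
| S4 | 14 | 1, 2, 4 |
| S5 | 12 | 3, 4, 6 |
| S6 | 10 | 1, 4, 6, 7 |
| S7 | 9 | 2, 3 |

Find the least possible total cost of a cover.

S1, S3, S6 together cover every district (S1 ∪ S3 ∪ S6 = {1, 2, 3, 4, 5, 6, 7}); total cost 12 + 6 + 10 = 28.
No covering selection has total cost below 28.

28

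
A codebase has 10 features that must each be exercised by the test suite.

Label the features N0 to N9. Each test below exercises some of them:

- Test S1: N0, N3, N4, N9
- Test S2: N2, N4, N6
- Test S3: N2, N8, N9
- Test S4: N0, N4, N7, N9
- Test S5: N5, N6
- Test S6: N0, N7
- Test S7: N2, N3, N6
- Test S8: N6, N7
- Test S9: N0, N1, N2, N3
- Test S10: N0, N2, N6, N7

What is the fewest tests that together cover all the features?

4

Take {S3, S4, S5, S9}. Their union is {N0, N1, N2, N3, N4, N5, N6, N7, N8, N9}, which is all 10 features.
Only S3 contains N8, so S3 is forced; the remaining 7 features need at least 3 more tests (each remaining test adds at most 3) — so at least 4 tests are needed, and 4 is optimal.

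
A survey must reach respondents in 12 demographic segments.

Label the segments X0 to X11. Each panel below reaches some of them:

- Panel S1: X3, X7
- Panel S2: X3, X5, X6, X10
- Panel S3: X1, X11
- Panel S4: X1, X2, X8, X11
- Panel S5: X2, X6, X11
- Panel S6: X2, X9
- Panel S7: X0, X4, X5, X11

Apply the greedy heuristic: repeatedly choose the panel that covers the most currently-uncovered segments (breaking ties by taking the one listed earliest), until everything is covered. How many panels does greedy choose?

5

Greedy: pick S2 (covers 4 new) → pick S4 (covers 4 new) → pick S7 (covers 2 new) → pick S1 (covers 1 new) → pick S6 (covers 1 new). Total picks: 5.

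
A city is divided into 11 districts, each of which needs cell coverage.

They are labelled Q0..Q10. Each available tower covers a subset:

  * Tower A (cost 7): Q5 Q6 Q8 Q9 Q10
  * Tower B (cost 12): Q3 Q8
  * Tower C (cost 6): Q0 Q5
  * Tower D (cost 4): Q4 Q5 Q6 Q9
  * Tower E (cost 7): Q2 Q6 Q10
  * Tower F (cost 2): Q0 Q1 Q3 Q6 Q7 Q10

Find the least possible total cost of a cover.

20

A, D, E, F together cover every district (A ∪ D ∪ E ∪ F = {Q0, Q1, Q2, Q3, Q4, Q5, Q6, Q7, Q8, Q9, Q10}); total cost 7 + 4 + 7 + 2 = 20.
No covering selection has total cost below 20.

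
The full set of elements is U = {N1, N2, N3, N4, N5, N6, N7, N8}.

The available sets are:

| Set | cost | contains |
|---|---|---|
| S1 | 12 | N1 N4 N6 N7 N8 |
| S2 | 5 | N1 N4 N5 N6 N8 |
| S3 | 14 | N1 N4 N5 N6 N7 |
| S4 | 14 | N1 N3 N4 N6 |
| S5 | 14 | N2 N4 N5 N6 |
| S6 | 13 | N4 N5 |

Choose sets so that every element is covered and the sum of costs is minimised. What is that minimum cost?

S1, S4, S5 together cover every element (S1 ∪ S4 ∪ S5 = {N1, N2, N3, N4, N5, N6, N7, N8}); total cost 12 + 14 + 14 = 40.
The greedy pick S2, S1, S4, S5 costs 45; no covering selection beats 40.

40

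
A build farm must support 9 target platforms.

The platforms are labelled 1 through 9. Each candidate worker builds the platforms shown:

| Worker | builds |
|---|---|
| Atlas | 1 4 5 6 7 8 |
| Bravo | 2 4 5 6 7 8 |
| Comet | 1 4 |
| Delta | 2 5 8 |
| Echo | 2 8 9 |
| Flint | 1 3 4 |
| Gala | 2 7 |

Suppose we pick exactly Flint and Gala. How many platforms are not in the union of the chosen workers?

4

Union of Flint, Gala = {1, 2, 3, 4, 7}.
Not covered: 5, 6, 8, 9 — 4 platforms.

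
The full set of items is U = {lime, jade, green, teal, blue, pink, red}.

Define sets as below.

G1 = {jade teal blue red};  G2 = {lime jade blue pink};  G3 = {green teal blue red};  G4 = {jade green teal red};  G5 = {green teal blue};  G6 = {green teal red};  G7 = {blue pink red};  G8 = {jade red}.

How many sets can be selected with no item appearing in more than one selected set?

2

G2, G6 are pairwise disjoint (G2={lime,jade,blue,pink}; G6={green,teal,red}).
Every remaining set overlaps one of these, and no 3 of the listed sets are pairwise disjoint, so 2 is the maximum.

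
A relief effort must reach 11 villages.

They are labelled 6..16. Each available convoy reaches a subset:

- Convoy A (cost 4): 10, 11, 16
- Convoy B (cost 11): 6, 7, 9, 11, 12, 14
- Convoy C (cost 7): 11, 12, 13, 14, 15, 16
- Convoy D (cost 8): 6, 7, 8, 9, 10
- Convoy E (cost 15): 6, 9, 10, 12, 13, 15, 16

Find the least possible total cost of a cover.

15

C, D together cover every village (C ∪ D = {6, 7, 8, 9, 10, 11, 12, 13, 14, 15, 16}); total cost 7 + 8 = 15.
No covering selection has total cost below 15.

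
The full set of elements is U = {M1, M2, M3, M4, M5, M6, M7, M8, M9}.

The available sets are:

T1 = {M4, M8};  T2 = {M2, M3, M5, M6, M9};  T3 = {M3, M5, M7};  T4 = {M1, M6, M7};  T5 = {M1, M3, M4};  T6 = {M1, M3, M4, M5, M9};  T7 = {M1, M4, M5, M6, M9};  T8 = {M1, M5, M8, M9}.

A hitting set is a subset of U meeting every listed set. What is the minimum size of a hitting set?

H = {M1, M3, M8} meets every set (each contains at least one member of H), and |H| = 3.
No choice of 2 elements meets every set, so 3 is the minimum.

3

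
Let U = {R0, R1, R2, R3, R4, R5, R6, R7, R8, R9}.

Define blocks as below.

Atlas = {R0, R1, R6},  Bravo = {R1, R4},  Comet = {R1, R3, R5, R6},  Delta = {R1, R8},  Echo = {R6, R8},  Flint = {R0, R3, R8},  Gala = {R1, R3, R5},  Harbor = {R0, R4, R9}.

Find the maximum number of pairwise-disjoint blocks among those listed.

3

Echo, Gala, Harbor are pairwise disjoint (Echo={R6,R8}; Gala={R1,R3,R5}; Harbor={R0,R4,R9}).
Every remaining block overlaps one of these, and no 4 of the listed blocks are pairwise disjoint, so 3 is the maximum.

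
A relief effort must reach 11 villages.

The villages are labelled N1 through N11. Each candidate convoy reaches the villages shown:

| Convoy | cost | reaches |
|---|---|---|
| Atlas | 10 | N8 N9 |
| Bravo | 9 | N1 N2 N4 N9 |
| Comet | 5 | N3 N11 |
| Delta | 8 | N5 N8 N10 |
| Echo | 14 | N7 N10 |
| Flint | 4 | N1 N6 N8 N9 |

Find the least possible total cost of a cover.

40

Bravo, Comet, Delta, Echo, Flint together cover every village (Bravo ∪ Comet ∪ Delta ∪ Echo ∪ Flint = {N1, N2, N3, N4, N5, N6, N7, N8, N9, N10, N11}); total cost 9 + 5 + 8 + 14 + 4 = 40.
No covering selection has total cost below 40.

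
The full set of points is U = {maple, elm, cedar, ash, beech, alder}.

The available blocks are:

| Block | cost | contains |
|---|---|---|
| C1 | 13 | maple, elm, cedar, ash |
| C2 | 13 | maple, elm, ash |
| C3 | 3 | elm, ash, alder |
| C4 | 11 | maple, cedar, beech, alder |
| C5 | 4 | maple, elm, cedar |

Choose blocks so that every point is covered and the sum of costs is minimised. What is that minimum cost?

C3, C4 together cover every point (C3 ∪ C4 = {maple, elm, cedar, ash, beech, alder}); total cost 3 + 11 = 14.
The greedy pick C3, C5, C4 costs 18; no covering selection beats 14.

14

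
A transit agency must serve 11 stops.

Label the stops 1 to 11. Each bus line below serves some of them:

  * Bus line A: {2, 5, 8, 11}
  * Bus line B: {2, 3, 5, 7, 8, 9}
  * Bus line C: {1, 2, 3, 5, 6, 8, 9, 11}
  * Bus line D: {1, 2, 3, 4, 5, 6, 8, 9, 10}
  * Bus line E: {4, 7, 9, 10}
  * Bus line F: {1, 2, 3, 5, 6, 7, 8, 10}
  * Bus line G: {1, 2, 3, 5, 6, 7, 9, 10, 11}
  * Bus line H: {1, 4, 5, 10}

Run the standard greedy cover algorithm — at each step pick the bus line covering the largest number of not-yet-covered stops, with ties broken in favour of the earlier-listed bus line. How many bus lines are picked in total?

Greedy: pick D (covers 9 new) → pick G (covers 2 new). Total picks: 2.

2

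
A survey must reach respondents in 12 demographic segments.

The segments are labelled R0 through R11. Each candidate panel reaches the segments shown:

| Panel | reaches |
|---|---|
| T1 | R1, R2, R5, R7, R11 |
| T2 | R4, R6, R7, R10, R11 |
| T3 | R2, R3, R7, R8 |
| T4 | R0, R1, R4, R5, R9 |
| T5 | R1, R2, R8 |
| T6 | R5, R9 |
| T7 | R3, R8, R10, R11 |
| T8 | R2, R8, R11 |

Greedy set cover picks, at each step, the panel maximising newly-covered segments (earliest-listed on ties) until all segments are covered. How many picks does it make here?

Greedy: pick T1 (covers 5 new) → pick T2 (covers 3 new) → pick T3 (covers 2 new) → pick T4 (covers 2 new). Total picks: 4.
(The true minimum cover uses only 3 panels, so greedy is not optimal here.)

4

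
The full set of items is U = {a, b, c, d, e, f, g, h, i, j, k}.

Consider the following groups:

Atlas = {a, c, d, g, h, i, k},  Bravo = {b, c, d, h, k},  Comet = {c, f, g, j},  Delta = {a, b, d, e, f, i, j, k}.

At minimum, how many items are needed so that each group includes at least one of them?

Take T = {b, g}. Each listed group contains at least one of these, so T is a hitting set of size 2.
No single item lies in every group, so at least 2 are needed and 2 is optimal.

2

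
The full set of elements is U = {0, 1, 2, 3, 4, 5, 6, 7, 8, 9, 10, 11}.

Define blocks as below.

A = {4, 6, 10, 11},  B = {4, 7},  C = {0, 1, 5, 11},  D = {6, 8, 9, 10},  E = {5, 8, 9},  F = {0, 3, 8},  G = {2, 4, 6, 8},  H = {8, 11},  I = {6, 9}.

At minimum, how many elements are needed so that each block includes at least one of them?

The 4 elements {4, 5, 6, 8} hit every block.
No choice of 3 elements meets every block, so 4 is the minimum.

4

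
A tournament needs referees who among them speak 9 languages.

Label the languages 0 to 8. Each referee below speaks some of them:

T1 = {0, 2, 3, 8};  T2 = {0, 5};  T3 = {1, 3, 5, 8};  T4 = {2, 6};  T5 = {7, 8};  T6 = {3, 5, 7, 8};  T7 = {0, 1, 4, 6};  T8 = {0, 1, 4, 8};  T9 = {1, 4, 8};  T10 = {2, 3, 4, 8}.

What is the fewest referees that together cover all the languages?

3

T1 and T6 and T7 together: T1 ∪ T6 ∪ T7 = {0, 1, 2, 3, 4, 5, 6, 7, 8} — every language is covered.
Each referee has at most 4 languages, and 2·4 = 8 < 9 — so at least 3 referees are needed, and 3 is optimal.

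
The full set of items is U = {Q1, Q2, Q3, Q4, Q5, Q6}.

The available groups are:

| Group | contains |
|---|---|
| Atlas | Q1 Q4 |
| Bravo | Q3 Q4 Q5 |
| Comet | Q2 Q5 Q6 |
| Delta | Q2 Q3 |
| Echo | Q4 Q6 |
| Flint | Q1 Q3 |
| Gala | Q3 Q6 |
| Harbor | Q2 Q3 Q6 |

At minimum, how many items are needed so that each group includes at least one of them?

3

Take H = {Q3, Q4, Q6}. Each listed group contains at least one of these, so H is a hitting set of size 3.
No choice of 2 items meets every group, so 3 is the minimum.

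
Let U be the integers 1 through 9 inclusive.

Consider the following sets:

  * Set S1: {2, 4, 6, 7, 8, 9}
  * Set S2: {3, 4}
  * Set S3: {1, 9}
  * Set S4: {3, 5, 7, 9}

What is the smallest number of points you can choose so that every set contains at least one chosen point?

H = {3, 9} meets every set (each contains at least one member of H), and |H| = 2.
The sets S2, S3 are pairwise disjoint, so any hitting set needs a separate point for each — at least 2. Hence 2 is optimal.

2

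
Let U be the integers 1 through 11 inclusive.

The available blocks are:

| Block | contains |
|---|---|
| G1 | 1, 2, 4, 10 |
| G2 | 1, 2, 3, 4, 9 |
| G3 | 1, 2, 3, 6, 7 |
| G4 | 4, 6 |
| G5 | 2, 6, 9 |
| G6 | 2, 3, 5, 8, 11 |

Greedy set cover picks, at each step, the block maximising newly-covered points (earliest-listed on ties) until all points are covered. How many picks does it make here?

Greedy: pick G2 (covers 5 new) → pick G6 (covers 3 new) → pick G3 (covers 2 new) → pick G1 (covers 1 new). Total picks: 4.

4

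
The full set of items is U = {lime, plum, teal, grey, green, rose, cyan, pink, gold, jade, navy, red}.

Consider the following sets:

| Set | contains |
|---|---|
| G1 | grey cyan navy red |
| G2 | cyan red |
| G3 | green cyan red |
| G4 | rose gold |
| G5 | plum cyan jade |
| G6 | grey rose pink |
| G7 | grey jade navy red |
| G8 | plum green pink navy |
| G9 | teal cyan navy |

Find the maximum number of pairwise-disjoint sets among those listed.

G2, G4, G8 are pairwise disjoint (G2={cyan,red}; G4={rose,gold}; G8={plum,green,pink,navy}).
Every remaining set overlaps one of these, and no 4 of the listed sets are pairwise disjoint, so 3 is the maximum.

3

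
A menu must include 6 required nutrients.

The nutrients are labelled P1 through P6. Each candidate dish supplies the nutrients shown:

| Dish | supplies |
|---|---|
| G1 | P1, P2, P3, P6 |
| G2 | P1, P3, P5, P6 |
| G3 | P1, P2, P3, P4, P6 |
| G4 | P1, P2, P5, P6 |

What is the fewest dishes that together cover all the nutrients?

2

G2 and G3 together: G2 ∪ G3 = {P1, P2, P3, P4, P5, P6} — every nutrient is covered.
No single dish has all 6 nutrients (the largest, G3, has 5), so 2 is optimal.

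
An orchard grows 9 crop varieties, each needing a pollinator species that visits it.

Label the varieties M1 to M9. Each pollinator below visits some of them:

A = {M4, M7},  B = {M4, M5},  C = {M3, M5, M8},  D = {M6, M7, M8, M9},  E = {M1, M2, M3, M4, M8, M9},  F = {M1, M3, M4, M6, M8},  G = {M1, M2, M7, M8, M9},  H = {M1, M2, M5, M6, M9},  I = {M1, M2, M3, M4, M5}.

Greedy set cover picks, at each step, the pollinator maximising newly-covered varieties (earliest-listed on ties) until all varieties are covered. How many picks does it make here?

3

Greedy: pick E (covers 6 new) → pick D (covers 2 new) → pick B (covers 1 new). Total picks: 3.
(The true minimum cover uses only 2 pollinators, so greedy is not optimal here.)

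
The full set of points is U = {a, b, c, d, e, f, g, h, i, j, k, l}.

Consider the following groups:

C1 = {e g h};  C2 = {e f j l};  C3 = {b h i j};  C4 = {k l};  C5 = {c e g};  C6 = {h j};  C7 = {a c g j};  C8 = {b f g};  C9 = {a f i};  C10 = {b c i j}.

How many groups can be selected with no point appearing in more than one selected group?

C4, C5, C6, C9 are pairwise disjoint (C4={k,l}; C5={c,e,g}; C6={h,j}; C9={a,f,i}).
Every remaining group overlaps one of these, and no 5 of the listed groups are pairwise disjoint, so 4 is the maximum.

4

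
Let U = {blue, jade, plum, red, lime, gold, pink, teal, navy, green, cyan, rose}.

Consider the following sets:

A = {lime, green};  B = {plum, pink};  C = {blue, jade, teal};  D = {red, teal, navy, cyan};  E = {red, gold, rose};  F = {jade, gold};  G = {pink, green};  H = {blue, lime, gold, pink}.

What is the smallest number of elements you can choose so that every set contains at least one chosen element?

T = {plum, gold, teal, green} meets every set (each contains at least one member of T), and |T| = 4.
The sets A, B, C, E are pairwise disjoint, so any hitting set needs a separate element for each — at least 4. Hence 4 is optimal.

4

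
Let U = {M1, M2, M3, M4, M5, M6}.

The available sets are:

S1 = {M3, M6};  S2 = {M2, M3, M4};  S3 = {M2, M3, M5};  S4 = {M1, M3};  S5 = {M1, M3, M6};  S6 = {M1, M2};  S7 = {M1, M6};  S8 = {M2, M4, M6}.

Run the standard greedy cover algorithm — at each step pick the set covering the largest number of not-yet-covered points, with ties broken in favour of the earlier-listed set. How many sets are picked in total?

Greedy: pick S2 (covers 3 new) → pick S5 (covers 2 new) → pick S3 (covers 1 new). Total picks: 3.

3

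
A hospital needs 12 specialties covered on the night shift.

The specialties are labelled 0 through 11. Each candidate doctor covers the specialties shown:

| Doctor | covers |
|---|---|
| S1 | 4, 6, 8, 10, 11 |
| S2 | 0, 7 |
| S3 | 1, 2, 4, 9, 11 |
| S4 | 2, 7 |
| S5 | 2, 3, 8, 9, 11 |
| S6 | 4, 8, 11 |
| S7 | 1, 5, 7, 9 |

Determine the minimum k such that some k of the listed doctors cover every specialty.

Take {S1, S2, S5, S7}. Their union is {0, 1, 2, 3, 4, 5, 6, 7, 8, 9, 10, 11}, which is all 12 specialties.
Only S5 contains 3, so S5 is forced; the remaining 7 specialties need at least 3 more doctors (each remaining doctor adds at most 3) — so at least 4 doctors are needed, and 4 is optimal.

4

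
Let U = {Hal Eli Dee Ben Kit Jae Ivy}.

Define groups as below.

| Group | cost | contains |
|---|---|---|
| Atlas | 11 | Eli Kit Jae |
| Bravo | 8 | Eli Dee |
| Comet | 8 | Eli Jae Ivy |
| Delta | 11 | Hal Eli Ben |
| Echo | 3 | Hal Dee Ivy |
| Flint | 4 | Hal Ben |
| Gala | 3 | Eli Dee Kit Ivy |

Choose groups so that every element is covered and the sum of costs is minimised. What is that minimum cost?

Comet, Flint, Gala together cover every element (Comet ∪ Flint ∪ Gala = {Hal, Eli, Dee, Ben, Kit, Jae, Ivy}); total cost 8 + 4 + 3 = 15.
No covering selection has total cost below 15.

15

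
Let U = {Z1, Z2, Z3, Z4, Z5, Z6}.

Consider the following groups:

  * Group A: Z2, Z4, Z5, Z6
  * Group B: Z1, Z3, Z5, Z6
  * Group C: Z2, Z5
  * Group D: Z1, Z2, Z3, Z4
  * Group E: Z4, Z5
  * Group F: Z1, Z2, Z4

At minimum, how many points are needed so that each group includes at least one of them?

Take H = {Z4, Z5}. Each listed group contains at least one of these, so H is a hitting set of size 2.
No single point lies in every group, so at least 2 are needed and 2 is optimal.

2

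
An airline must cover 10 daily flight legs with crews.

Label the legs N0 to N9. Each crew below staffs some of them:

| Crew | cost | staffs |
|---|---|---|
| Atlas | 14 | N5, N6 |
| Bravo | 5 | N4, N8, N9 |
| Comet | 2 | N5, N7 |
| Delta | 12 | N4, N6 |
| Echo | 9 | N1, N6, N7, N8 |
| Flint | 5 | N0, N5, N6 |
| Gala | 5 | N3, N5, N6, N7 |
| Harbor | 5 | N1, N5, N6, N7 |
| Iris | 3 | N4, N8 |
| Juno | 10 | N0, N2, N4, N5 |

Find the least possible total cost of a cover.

Bravo, Gala, Harbor, Juno together cover every leg (Bravo ∪ Gala ∪ Harbor ∪ Juno = {N0, N1, N2, N3, N4, N5, N6, N7, N8, N9}); total cost 5 + 5 + 5 + 10 = 25.
The greedy pick Comet, Iris, Flint, Bravo, Gala, Harbor, Juno costs 35; no covering selection beats 25.

25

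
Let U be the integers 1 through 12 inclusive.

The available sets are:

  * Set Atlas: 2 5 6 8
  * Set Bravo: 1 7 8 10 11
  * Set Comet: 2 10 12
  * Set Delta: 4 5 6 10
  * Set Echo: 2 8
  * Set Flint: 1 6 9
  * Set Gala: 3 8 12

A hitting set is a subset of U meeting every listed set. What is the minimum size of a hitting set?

H = {6, 8, 12} meets every set (each contains at least one member of H), and |H| = 3.
No choice of 2 points meets every set, so 3 is the minimum.

3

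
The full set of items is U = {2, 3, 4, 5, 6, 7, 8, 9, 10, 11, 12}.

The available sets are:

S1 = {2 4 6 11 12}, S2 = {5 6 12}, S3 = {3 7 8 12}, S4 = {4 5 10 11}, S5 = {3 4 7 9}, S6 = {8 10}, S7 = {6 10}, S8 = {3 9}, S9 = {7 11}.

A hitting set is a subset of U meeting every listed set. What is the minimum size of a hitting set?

4

Take H = {7, 9, 10, 12}. Each listed set contains at least one of these, so H is a hitting set of size 4.
The sets S2, S6, S8, S9 are pairwise disjoint, so any hitting set needs a separate item for each — at least 4. Hence 4 is optimal.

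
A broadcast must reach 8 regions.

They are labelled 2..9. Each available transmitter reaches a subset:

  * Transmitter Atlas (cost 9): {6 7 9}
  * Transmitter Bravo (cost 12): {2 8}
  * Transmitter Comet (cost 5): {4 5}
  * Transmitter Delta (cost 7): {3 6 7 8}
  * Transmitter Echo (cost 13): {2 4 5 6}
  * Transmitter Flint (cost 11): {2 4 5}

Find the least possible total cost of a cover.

27

Atlas, Delta, Flint together cover every region (Atlas ∪ Delta ∪ Flint = {2, 3, 4, 5, 6, 7, 8, 9}); total cost 9 + 7 + 11 = 27.
The greedy pick Delta, Comet, Atlas, Flint costs 32; no covering selection beats 27.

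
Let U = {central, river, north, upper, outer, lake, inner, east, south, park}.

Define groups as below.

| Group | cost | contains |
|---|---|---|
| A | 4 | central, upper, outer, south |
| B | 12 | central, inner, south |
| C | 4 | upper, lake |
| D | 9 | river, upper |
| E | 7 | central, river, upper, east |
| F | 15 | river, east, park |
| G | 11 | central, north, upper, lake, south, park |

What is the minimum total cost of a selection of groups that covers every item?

34

A, B, E, G together cover every item (A ∪ B ∪ E ∪ G = {central, river, north, upper, outer, lake, inner, east, south, park}); total cost 4 + 12 + 7 + 11 = 34.
No covering selection has total cost below 34.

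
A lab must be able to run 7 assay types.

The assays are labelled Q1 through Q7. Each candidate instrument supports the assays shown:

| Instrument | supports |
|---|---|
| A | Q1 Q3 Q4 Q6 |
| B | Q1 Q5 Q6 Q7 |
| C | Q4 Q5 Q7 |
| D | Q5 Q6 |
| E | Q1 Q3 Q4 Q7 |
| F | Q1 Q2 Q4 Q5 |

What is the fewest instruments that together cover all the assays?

3

Take {A, E, F}. Their union is {Q1, Q2, Q3, Q4, Q5, Q6, Q7}, which is all 7 assays.
Only F contains Q2, so F is forced; the remaining 3 assays need at least 2 more instruments (each remaining instrument adds at most 2) — so at least 3 instruments are needed, and 3 is optimal.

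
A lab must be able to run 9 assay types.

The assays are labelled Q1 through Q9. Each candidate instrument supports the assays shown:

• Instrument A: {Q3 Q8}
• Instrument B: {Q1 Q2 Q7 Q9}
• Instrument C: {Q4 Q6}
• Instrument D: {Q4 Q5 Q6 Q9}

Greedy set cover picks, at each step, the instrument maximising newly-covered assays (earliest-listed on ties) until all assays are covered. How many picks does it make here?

Greedy: pick B (covers 4 new) → pick D (covers 3 new) → pick A (covers 2 new). Total picks: 3.

3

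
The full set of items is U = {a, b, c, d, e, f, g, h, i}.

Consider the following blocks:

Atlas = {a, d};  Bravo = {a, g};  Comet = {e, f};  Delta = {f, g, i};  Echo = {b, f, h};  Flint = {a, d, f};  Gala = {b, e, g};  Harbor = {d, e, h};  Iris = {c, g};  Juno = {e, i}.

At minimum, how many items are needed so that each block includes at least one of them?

4

The 4 items {d, e, g, h} hit every block.
The blocks Atlas, Echo, Iris, Juno are pairwise disjoint, so any hitting set needs a separate item for each — at least 4. Hence 4 is optimal.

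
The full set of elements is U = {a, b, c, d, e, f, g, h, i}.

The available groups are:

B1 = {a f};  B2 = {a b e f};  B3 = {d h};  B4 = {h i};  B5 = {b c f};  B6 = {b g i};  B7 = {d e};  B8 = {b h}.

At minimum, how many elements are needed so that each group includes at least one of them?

Take T = {d, f, h, i}. Each listed group contains at least one of these, so T is a hitting set of size 4.
No choice of 3 elements meets every group, so 4 is the minimum.

4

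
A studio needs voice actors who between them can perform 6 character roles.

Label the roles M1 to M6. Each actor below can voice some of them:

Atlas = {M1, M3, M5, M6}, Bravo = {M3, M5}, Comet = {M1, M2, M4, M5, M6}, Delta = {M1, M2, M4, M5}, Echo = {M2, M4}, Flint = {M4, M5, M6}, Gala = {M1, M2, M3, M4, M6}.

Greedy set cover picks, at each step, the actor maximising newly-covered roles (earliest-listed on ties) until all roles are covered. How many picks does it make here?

2

Greedy: pick Comet (covers 5 new) → pick Atlas (covers 1 new). Total picks: 2.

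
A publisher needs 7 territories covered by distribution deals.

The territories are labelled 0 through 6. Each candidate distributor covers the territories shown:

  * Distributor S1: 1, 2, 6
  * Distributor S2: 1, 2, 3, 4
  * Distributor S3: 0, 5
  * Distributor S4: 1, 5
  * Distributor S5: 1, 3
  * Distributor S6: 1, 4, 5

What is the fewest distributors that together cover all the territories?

S1 and S2 and S3 together: S1 ∪ S2 ∪ S3 = {0, 1, 2, 3, 4, 5, 6} — every territory is covered.
Only S3 contains 0, so S3 is forced; the remaining 5 territories need at least 2 more distributors (each remaining distributor adds at most 4) — so at least 3 distributors are needed, and 3 is optimal.

3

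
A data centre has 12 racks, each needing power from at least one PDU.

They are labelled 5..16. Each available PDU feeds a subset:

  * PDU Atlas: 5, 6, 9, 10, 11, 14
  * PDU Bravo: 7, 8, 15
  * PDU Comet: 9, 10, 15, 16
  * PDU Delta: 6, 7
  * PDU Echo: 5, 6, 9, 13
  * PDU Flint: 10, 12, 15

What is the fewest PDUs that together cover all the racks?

5

Take {Atlas, Bravo, Comet, Echo, Flint}. Their union is {5, 6, 7, 8, 9, 10, 11, 12, 13, 14, 15, 16}, which is all 12 racks.
No 4 of the 6 PDUs cover everything (all 15 combinations miss at least one rack), so 5 is optimal.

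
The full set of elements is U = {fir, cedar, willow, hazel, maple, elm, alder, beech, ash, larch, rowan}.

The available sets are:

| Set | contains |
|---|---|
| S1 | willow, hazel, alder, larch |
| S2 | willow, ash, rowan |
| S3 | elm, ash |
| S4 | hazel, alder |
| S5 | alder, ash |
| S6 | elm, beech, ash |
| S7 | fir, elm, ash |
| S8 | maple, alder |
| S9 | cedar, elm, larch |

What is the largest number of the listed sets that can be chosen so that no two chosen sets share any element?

S2, S8, S9 are pairwise disjoint (S2={willow,ash,rowan}; S8={maple,alder}; S9={cedar,elm,larch}).
Every remaining set overlaps one of these, and no 4 of the listed sets are pairwise disjoint, so 3 is the maximum.

3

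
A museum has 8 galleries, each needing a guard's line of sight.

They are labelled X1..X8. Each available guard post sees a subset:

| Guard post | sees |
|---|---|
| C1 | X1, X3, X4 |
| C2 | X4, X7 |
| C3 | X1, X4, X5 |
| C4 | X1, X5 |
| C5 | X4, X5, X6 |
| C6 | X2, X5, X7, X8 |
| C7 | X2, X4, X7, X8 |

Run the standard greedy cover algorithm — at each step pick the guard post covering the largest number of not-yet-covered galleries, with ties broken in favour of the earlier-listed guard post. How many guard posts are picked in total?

Greedy: pick C6 (covers 4 new) → pick C1 (covers 3 new) → pick C5 (covers 1 new). Total picks: 3.

3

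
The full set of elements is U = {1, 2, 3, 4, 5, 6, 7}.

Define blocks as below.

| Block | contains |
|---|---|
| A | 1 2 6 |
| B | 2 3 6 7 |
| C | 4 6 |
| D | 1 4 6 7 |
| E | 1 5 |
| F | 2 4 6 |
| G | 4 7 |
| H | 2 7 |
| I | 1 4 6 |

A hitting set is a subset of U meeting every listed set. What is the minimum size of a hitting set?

T = {2, 4, 5} meets every block (each contains at least one member of T), and |T| = 3.
The blocks C, E, H are pairwise disjoint, so any hitting set needs a separate element for each — at least 3. Hence 3 is optimal.

3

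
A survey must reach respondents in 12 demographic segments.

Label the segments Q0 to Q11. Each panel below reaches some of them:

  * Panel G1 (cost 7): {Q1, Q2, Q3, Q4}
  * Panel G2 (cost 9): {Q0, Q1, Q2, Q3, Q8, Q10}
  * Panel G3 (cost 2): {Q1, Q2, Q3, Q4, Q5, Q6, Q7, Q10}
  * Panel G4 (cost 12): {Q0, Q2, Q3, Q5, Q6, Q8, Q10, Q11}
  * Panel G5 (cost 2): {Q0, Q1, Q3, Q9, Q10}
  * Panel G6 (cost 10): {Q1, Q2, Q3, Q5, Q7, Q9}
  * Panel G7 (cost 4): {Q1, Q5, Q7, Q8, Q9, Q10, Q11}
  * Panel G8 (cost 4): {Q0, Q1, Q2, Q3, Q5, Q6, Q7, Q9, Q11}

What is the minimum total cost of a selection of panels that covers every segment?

G3, G5, G7 together cover every segment (G3 ∪ G5 ∪ G7 = {Q0, Q1, Q2, Q3, Q4, Q5, Q6, Q7, Q8, Q9, Q10, Q11}); total cost 2 + 2 + 4 = 8.
No covering selection has total cost below 8.

8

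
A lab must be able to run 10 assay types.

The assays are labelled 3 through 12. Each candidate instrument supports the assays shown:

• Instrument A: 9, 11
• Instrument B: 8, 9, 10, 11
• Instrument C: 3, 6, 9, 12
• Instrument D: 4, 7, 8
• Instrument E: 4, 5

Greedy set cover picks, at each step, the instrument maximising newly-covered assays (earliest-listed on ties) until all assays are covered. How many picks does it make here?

Greedy: pick B (covers 4 new) → pick C (covers 3 new) → pick D (covers 2 new) → pick E (covers 1 new). Total picks: 4.

4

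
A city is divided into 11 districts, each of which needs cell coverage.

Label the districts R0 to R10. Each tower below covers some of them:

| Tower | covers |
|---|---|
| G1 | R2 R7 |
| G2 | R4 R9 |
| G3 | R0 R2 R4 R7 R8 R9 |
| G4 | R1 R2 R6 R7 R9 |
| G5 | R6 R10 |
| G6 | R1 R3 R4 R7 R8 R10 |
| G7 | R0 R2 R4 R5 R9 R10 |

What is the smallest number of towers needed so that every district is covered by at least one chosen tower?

3

G5 and G6 and G7 together: G5 ∪ G6 ∪ G7 = {R0, R1, R2, R3, R4, R5, R6, R7, R8, R9, R10} — every district is covered.
Only G6 contains R3, so G6 is forced; the remaining 5 districts need at least 2 more towers (each remaining tower adds at most 4) — so at least 3 towers are needed, and 3 is optimal.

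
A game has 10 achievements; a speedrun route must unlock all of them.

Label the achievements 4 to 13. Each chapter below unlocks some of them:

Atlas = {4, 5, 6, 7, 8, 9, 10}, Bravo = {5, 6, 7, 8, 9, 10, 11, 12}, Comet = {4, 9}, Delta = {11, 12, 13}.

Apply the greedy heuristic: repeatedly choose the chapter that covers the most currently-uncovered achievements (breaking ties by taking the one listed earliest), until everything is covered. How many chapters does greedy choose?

Greedy: pick Bravo (covers 8 new) → pick Atlas (covers 1 new) → pick Delta (covers 1 new). Total picks: 3.
(The true minimum cover uses only 2 chapters, so greedy is not optimal here.)

3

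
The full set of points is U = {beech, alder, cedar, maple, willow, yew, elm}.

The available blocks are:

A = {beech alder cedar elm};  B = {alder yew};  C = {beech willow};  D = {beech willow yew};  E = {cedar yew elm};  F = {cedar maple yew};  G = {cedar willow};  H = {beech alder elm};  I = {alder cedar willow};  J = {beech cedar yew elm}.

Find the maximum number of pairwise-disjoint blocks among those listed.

B, G are pairwise disjoint (B={alder,yew}; G={cedar,willow}).
Every remaining block overlaps one of these, and no 3 of the listed blocks are pairwise disjoint, so 2 is the maximum.

2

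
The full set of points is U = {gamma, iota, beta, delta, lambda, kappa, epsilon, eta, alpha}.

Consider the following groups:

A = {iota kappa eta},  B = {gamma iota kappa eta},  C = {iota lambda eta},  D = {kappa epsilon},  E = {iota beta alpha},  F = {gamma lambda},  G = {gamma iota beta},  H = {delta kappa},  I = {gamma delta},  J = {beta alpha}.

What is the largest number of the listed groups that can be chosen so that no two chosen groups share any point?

4

C, D, I, J are pairwise disjoint (C={iota,lambda,eta}; D={kappa,epsilon}; I={gamma,delta}; J={beta,alpha}).
Every remaining group overlaps one of these, and no 5 of the listed groups are pairwise disjoint, so 4 is the maximum.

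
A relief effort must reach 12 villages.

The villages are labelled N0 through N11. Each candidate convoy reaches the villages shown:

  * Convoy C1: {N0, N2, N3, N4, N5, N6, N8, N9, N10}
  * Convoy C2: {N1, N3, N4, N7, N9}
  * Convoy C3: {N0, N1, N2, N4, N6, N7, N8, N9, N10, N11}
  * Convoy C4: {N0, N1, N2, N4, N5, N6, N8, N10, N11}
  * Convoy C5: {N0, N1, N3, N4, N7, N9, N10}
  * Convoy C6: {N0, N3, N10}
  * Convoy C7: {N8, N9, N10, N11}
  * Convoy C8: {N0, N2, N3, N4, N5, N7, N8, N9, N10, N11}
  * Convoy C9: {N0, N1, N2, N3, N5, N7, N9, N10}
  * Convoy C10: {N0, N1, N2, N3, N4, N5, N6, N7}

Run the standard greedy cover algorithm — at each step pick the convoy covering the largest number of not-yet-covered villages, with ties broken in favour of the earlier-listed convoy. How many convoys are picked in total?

2

Greedy: pick C3 (covers 10 new) → pick C1 (covers 2 new). Total picks: 2.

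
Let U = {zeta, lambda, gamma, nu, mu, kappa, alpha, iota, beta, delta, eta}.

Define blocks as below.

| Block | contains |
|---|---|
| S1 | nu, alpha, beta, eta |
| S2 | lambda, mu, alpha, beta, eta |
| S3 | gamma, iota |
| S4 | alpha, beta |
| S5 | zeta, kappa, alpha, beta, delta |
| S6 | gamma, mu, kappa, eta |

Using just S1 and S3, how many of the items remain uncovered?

Union of S1, S3 = {gamma, nu, alpha, iota, beta, eta}.
Not covered: zeta, lambda, mu, kappa, delta — 5 items.

5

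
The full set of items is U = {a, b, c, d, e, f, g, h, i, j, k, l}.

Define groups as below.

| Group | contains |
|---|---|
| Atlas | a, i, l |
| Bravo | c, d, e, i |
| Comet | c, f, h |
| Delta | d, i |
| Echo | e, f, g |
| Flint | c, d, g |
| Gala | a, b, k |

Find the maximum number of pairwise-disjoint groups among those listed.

Comet, Delta, Gala are pairwise disjoint (Comet={c,f,h}; Delta={d,i}; Gala={a,b,k}).
Every remaining group overlaps one of these, and no 4 of the listed groups are pairwise disjoint, so 3 is the maximum.

3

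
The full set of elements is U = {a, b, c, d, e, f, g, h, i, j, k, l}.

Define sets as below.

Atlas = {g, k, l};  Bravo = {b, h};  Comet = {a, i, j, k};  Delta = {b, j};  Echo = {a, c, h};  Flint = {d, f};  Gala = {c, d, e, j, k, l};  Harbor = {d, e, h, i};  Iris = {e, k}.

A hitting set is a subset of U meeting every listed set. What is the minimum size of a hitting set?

4

The 4 elements {f, h, j, k} hit every set.
The sets Atlas, Delta, Echo, Flint are pairwise disjoint, so any hitting set needs a separate element for each — at least 4. Hence 4 is optimal.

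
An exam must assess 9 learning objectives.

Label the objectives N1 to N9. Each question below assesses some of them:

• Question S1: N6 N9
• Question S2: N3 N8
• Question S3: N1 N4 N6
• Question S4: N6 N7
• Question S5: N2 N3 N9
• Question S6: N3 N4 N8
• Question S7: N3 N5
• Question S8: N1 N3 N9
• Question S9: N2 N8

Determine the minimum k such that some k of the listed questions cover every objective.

5

S3 and S4 and S5 and S6 and S7 together: S3 ∪ S4 ∪ S5 ∪ S6 ∪ S7 = {N1, N2, N3, N4, N5, N6, N7, N8, N9} — every objective is covered.
No 4 of the 9 questions cover everything (all 126 combinations miss at least one objective), so 5 is optimal.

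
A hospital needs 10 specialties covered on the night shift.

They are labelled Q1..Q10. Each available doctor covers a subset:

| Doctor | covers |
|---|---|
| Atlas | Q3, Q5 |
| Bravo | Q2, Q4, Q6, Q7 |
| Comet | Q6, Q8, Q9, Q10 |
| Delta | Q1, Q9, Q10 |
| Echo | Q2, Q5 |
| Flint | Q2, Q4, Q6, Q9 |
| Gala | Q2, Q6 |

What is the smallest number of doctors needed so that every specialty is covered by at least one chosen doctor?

4

Atlas and Bravo and Comet and Delta together: Atlas ∪ Bravo ∪ Comet ∪ Delta = {Q1, Q2, Q3, Q4, Q5, Q6, Q7, Q8, Q9, Q10} — every specialty is covered.
No 3 of the 7 doctors cover everything (all 35 combinations miss at least one specialty), so 4 is optimal.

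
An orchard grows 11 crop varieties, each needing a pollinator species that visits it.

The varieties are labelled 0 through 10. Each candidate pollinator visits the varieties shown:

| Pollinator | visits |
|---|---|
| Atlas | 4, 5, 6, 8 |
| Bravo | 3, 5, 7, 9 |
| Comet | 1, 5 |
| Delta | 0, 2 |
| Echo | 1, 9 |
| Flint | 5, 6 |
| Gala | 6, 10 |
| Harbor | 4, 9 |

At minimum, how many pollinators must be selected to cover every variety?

Atlas and Bravo and Delta and Echo and Gala together: Atlas ∪ Bravo ∪ Delta ∪ Echo ∪ Gala = {0, 1, 2, 3, 4, 5, 6, 7, 8, 9, 10} — every variety is covered.
No 4 of the 8 pollinators cover everything (all 70 combinations miss at least one variety), so 5 is optimal.

5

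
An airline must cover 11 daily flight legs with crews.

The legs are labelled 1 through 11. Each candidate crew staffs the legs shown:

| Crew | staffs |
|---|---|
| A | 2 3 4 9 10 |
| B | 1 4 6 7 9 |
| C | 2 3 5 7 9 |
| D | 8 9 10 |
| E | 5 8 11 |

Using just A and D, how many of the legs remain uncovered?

Union of A, D = {2, 3, 4, 8, 9, 10}.
Not covered: 1, 5, 6, 7, 11 — 5 legs.

5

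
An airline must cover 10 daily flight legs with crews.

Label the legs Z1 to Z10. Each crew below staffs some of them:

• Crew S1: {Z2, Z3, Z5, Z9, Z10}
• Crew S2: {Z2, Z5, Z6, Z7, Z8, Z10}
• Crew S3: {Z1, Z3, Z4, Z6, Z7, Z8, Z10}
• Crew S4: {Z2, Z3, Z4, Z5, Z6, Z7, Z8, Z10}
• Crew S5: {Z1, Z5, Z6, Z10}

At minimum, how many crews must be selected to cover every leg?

2

S1 and S3 together: S1 ∪ S3 = {Z1, Z2, Z3, Z4, Z5, Z6, Z7, Z8, Z9, Z10} — every leg is covered.
No single crew has all 10 legs (the largest, S4, has 8), so 2 is optimal.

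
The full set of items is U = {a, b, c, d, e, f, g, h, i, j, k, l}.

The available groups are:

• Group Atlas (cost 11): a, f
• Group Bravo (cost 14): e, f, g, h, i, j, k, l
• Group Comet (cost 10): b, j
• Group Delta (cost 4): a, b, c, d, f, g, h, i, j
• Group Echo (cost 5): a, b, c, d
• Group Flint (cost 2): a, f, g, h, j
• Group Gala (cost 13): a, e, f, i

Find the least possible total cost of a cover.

18

Bravo, Delta together cover every item (Bravo ∪ Delta = {a, b, c, d, e, f, g, h, i, j, k, l}); total cost 14 + 4 = 18.
The greedy pick Flint, Delta, Bravo costs 20; no covering selection beats 18.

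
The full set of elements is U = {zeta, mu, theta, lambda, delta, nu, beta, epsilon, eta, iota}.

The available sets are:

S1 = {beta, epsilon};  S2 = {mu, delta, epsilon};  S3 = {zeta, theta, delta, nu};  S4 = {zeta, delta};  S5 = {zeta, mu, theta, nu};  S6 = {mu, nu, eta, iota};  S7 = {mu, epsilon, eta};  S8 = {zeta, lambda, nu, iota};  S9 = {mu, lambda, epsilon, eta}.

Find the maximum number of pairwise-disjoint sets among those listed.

3

S1, S4, S6 are pairwise disjoint (S1={beta,epsilon}; S4={zeta,delta}; S6={mu,nu,eta,iota}).
Every remaining set overlaps one of these, and no 4 of the listed sets are pairwise disjoint, so 3 is the maximum.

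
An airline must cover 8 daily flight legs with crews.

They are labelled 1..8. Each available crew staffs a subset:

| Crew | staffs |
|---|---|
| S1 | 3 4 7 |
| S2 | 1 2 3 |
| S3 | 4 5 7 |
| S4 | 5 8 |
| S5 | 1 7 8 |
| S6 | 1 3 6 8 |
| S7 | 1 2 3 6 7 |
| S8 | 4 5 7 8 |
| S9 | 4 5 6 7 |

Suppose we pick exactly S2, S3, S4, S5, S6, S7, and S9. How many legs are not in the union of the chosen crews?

Union of S2, S3, S4, S5, S6, S7, S9 = {1, 2, 3, 4, 5, 6, 7, 8} — that's every leg, so 0 are uncovered.

0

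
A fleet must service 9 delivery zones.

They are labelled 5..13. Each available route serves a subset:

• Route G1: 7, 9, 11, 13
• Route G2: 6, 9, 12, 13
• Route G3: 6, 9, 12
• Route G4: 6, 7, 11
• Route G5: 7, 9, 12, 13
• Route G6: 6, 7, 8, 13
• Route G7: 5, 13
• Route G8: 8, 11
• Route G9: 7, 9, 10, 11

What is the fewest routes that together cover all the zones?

4

Take {G5, G6, G7, G9}. Their union is {5, 6, 7, 8, 9, 10, 11, 12, 13}, which is all 9 zones.
No 3 of the 9 routes cover everything (all 84 combinations miss at least one zone), so 4 is optimal.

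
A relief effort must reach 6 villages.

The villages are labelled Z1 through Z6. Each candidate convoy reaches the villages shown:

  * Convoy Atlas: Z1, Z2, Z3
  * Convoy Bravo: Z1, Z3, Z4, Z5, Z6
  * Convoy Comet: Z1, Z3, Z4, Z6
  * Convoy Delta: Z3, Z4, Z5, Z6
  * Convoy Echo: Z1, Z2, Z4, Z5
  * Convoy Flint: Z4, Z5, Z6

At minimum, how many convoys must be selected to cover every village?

2

Take {Atlas, Delta}. Their union is {Z1, Z2, Z3, Z4, Z5, Z6}, which is all 6 villages.
No single convoy has all 6 villages (the largest, Bravo, has 5), so 2 is optimal.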